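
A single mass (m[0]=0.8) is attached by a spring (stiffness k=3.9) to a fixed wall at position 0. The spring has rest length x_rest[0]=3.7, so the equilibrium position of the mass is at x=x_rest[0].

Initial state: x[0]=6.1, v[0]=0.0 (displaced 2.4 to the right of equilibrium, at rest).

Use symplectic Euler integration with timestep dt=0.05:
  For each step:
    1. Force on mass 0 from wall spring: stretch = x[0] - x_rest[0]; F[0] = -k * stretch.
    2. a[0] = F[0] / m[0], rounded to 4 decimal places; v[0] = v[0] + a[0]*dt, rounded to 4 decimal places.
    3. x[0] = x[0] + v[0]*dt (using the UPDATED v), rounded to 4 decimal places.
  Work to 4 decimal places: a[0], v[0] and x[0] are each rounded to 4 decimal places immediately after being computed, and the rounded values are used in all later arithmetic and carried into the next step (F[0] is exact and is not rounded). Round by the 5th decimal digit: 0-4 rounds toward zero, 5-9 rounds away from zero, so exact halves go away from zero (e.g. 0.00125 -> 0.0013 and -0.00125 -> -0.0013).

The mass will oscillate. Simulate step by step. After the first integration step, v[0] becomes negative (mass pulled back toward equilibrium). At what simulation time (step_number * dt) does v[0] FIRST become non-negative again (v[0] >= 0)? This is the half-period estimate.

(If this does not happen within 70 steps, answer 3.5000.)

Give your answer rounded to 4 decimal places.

Answer: 1.4500

Derivation:
Step 0: x=[6.1000] v=[0.0000]
Step 1: x=[6.0708] v=[-0.5850]
Step 2: x=[6.0127] v=[-1.1629]
Step 3: x=[5.9264] v=[-1.7266]
Step 4: x=[5.8129] v=[-2.2693]
Step 5: x=[5.6737] v=[-2.7843]
Step 6: x=[5.5104] v=[-3.2654]
Step 7: x=[5.3251] v=[-3.7067]
Step 8: x=[5.1200] v=[-4.1028]
Step 9: x=[4.8976] v=[-4.4489]
Step 10: x=[4.6606] v=[-4.7408]
Step 11: x=[4.4119] v=[-4.9749]
Step 12: x=[4.1545] v=[-5.1484]
Step 13: x=[3.8915] v=[-5.2592]
Step 14: x=[3.6262] v=[-5.3059]
Step 15: x=[3.3618] v=[-5.2879]
Step 16: x=[3.1015] v=[-5.2055]
Step 17: x=[2.8485] v=[-5.0596]
Step 18: x=[2.6059] v=[-4.8520]
Step 19: x=[2.3766] v=[-4.5853]
Step 20: x=[2.1635] v=[-4.2627]
Step 21: x=[1.9691] v=[-3.8882]
Step 22: x=[1.7958] v=[-3.4663]
Step 23: x=[1.6457] v=[-3.0022]
Step 24: x=[1.5206] v=[-2.5015]
Step 25: x=[1.4221] v=[-1.9703]
Step 26: x=[1.3513] v=[-1.4151]
Step 27: x=[1.3092] v=[-0.8426]
Step 28: x=[1.2962] v=[-0.2598]
Step 29: x=[1.3125] v=[0.3261]
First v>=0 after going negative at step 29, time=1.4500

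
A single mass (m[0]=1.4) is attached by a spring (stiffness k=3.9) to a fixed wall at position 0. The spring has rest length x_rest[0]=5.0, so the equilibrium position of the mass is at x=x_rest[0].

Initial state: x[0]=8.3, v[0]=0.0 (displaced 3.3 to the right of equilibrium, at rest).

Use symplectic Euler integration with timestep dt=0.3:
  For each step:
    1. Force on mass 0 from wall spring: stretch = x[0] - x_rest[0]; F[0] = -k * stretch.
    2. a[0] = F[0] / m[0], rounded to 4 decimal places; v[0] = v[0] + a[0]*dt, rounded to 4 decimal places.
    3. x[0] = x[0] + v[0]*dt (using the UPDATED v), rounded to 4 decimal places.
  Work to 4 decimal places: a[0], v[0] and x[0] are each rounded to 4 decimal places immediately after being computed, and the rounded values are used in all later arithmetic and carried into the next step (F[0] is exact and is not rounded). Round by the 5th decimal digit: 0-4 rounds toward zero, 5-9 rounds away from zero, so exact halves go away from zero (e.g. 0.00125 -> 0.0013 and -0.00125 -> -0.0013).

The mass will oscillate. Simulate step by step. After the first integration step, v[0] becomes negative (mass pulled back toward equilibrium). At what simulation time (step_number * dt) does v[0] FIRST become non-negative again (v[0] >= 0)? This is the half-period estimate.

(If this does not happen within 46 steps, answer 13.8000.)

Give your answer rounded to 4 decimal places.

Answer: 2.1000

Derivation:
Step 0: x=[8.3000] v=[0.0000]
Step 1: x=[7.4726] v=[-2.7579]
Step 2: x=[6.0253] v=[-4.8243]
Step 3: x=[4.3209] v=[-5.6812]
Step 4: x=[2.7868] v=[-5.1137]
Step 5: x=[1.8076] v=[-3.2641]
Step 6: x=[1.6287] v=[-0.5962]
Step 7: x=[2.2951] v=[2.2213]
First v>=0 after going negative at step 7, time=2.1000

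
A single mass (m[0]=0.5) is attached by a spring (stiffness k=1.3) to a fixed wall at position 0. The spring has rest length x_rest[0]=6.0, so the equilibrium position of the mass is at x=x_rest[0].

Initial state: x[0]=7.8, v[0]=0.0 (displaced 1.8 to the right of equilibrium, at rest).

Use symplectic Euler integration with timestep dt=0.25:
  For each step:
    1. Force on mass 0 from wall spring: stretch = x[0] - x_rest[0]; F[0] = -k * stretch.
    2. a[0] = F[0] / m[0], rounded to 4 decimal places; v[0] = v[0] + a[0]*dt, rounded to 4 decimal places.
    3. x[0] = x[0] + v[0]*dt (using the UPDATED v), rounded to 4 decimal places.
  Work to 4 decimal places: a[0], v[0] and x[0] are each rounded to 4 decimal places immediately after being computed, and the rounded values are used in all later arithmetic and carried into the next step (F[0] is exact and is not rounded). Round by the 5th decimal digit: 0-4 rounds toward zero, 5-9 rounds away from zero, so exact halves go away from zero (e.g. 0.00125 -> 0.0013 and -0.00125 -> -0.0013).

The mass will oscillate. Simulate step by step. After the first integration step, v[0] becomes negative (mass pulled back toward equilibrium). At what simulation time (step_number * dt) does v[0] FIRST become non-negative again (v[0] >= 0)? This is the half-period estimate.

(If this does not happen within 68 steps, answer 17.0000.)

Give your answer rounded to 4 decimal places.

Step 0: x=[7.8000] v=[0.0000]
Step 1: x=[7.5075] v=[-1.1700]
Step 2: x=[6.9700] v=[-2.1499]
Step 3: x=[6.2749] v=[-2.7804]
Step 4: x=[5.5351] v=[-2.9591]
Step 5: x=[4.8709] v=[-2.6569]
Step 6: x=[4.3902] v=[-1.9230]
Step 7: x=[4.1711] v=[-0.8766]
Step 8: x=[4.2492] v=[0.3122]
First v>=0 after going negative at step 8, time=2.0000

Answer: 2.0000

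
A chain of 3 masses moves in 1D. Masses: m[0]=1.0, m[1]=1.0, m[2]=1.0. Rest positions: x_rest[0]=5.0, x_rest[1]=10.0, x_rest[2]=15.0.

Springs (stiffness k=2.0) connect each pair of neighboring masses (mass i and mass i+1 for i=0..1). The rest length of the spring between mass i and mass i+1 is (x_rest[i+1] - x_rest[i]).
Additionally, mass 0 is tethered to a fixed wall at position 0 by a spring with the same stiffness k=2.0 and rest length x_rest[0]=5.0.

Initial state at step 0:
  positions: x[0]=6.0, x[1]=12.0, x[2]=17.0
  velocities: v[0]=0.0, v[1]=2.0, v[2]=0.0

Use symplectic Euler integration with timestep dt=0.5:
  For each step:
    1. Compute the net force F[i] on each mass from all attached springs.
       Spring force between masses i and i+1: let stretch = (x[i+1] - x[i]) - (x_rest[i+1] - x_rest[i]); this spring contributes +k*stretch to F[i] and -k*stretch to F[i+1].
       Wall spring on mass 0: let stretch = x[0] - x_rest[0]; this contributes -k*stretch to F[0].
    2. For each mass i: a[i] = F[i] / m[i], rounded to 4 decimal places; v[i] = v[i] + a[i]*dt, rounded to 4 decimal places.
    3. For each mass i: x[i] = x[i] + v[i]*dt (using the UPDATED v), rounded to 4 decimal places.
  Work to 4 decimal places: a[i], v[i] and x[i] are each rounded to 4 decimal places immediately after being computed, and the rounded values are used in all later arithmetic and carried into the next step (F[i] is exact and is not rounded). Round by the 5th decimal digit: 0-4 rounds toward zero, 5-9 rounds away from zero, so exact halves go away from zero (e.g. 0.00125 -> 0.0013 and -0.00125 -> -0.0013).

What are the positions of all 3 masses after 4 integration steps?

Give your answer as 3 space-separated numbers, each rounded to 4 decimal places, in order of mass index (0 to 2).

Step 0: x=[6.0000 12.0000 17.0000] v=[0.0000 2.0000 0.0000]
Step 1: x=[6.0000 12.5000 17.0000] v=[0.0000 1.0000 0.0000]
Step 2: x=[6.2500 12.0000 17.2500] v=[0.5000 -1.0000 0.5000]
Step 3: x=[6.2500 11.2500 17.3750] v=[0.0000 -1.5000 0.2500]
Step 4: x=[5.6250 11.0625 16.9375] v=[-1.2500 -0.3750 -0.8750]

Answer: 5.6250 11.0625 16.9375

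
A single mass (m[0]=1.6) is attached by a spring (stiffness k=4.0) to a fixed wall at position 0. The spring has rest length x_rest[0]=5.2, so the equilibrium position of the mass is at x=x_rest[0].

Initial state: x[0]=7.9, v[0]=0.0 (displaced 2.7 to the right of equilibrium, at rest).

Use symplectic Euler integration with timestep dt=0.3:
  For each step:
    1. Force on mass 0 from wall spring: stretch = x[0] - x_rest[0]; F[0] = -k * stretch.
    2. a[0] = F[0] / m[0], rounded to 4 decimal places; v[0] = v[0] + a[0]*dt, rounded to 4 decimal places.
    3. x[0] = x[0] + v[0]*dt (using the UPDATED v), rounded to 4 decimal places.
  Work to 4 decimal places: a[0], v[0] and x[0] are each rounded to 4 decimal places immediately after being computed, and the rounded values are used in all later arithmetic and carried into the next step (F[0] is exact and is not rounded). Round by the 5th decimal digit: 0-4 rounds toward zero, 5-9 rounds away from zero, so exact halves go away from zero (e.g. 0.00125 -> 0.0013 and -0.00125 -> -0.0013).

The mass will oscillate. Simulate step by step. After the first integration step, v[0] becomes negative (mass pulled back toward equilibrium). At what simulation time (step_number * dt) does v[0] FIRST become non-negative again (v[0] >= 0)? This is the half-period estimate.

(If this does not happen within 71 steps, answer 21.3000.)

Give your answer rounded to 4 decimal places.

Step 0: x=[7.9000] v=[0.0000]
Step 1: x=[7.2925] v=[-2.0250]
Step 2: x=[6.2142] v=[-3.5944]
Step 3: x=[4.9077] v=[-4.3551]
Step 4: x=[3.6669] v=[-4.1359]
Step 5: x=[2.7711] v=[-2.9861]
Step 6: x=[2.4218] v=[-1.1644]
Step 7: x=[2.6976] v=[0.9193]
First v>=0 after going negative at step 7, time=2.1000

Answer: 2.1000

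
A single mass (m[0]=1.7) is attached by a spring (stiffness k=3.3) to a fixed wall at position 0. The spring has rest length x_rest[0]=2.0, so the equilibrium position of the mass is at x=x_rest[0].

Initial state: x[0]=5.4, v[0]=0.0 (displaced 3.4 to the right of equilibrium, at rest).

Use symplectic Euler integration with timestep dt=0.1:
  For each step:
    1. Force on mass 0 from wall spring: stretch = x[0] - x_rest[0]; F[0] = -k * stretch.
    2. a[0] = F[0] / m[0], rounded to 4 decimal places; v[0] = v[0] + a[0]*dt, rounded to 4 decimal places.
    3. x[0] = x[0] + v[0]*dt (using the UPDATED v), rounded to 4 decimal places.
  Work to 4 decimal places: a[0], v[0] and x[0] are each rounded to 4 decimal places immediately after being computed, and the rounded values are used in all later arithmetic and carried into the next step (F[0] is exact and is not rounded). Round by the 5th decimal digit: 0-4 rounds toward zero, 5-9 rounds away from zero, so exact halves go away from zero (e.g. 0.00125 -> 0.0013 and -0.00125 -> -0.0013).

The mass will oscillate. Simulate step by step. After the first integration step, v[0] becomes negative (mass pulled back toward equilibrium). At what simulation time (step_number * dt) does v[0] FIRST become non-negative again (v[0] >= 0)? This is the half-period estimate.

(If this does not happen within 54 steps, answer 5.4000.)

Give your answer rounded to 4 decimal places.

Step 0: x=[5.4000] v=[0.0000]
Step 1: x=[5.3340] v=[-0.6600]
Step 2: x=[5.2033] v=[-1.3072]
Step 3: x=[5.0104] v=[-1.9290]
Step 4: x=[4.7591] v=[-2.5134]
Step 5: x=[4.4542] v=[-3.0490]
Step 6: x=[4.1017] v=[-3.5254]
Step 7: x=[3.7084] v=[-3.9334]
Step 8: x=[3.2819] v=[-4.2650]
Step 9: x=[2.8305] v=[-4.5138]
Step 10: x=[2.3630] v=[-4.6750]
Step 11: x=[1.8885] v=[-4.7455]
Step 12: x=[1.4161] v=[-4.7239]
Step 13: x=[0.9550] v=[-4.6106]
Step 14: x=[0.5142] v=[-4.4078]
Step 15: x=[0.1023] v=[-4.1194]
Step 16: x=[-0.2728] v=[-3.7510]
Step 17: x=[-0.6038] v=[-3.3098]
Step 18: x=[-0.8842] v=[-2.8044]
Step 19: x=[-1.1087] v=[-2.2445]
Step 20: x=[-1.2728] v=[-1.6411]
Step 21: x=[-1.3734] v=[-1.0058]
Step 22: x=[-1.4085] v=[-0.3510]
Step 23: x=[-1.3774] v=[0.3107]
First v>=0 after going negative at step 23, time=2.3000

Answer: 2.3000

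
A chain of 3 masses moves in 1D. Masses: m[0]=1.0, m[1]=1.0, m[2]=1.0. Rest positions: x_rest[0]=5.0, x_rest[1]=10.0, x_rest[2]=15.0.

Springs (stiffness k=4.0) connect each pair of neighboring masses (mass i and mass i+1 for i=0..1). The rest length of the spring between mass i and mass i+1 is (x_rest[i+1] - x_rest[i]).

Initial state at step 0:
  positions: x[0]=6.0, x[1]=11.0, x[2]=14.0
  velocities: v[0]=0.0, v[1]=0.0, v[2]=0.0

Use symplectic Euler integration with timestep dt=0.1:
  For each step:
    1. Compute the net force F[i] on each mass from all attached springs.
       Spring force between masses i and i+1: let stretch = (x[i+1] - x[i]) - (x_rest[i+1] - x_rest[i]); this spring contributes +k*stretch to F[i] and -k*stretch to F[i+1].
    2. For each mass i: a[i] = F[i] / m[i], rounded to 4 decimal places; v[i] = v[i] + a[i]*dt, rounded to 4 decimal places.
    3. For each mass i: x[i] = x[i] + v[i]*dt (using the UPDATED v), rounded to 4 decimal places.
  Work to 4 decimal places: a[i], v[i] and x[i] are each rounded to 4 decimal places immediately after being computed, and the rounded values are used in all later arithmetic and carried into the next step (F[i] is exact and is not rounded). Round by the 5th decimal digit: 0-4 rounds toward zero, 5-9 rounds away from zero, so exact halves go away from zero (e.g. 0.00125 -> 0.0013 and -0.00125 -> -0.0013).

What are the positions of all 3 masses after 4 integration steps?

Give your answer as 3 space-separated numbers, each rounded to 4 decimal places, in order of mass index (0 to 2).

Step 0: x=[6.0000 11.0000 14.0000] v=[0.0000 0.0000 0.0000]
Step 1: x=[6.0000 10.9200 14.0800] v=[0.0000 -0.8000 0.8000]
Step 2: x=[5.9968 10.7696 14.2336] v=[-0.0320 -1.5040 1.5360]
Step 3: x=[5.9845 10.5669 14.4486] v=[-0.1229 -2.0275 2.1504]
Step 4: x=[5.9555 10.3361 14.7084] v=[-0.2899 -2.3078 2.5977]

Answer: 5.9555 10.3361 14.7084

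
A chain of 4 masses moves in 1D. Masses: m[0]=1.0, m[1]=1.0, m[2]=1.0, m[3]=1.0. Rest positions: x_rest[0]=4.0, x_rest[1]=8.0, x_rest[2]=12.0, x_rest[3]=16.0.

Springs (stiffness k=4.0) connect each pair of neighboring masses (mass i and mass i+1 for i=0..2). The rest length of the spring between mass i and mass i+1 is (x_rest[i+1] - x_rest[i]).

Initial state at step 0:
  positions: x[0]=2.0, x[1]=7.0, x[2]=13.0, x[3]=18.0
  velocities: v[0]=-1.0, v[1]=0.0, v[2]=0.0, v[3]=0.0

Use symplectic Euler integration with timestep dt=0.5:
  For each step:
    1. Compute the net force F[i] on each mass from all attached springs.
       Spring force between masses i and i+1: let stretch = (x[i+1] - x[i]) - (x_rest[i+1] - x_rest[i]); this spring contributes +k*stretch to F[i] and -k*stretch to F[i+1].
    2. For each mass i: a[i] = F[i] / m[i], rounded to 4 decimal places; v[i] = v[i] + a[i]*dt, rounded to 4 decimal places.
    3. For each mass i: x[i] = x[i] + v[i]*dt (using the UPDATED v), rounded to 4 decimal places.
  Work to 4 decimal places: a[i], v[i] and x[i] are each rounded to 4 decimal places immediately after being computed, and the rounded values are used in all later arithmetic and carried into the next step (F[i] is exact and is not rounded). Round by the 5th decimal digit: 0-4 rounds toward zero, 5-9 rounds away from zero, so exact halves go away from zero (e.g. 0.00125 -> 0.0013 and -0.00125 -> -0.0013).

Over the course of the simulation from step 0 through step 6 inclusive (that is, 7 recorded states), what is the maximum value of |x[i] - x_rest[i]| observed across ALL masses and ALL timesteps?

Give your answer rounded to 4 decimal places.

Answer: 2.5000

Derivation:
Step 0: x=[2.0000 7.0000 13.0000 18.0000] v=[-1.0000 0.0000 0.0000 0.0000]
Step 1: x=[2.5000 8.0000 12.0000 17.0000] v=[1.0000 2.0000 -2.0000 -2.0000]
Step 2: x=[4.5000 7.5000 12.0000 15.0000] v=[4.0000 -1.0000 0.0000 -4.0000]
Step 3: x=[5.5000 8.5000 10.5000 14.0000] v=[2.0000 2.0000 -3.0000 -2.0000]
Step 4: x=[5.5000 8.5000 10.5000 13.5000] v=[0.0000 0.0000 0.0000 -1.0000]
Step 5: x=[4.5000 7.5000 11.5000 14.0000] v=[-2.0000 -2.0000 2.0000 1.0000]
Step 6: x=[2.5000 7.5000 11.0000 16.0000] v=[-4.0000 0.0000 -1.0000 4.0000]
Max displacement = 2.5000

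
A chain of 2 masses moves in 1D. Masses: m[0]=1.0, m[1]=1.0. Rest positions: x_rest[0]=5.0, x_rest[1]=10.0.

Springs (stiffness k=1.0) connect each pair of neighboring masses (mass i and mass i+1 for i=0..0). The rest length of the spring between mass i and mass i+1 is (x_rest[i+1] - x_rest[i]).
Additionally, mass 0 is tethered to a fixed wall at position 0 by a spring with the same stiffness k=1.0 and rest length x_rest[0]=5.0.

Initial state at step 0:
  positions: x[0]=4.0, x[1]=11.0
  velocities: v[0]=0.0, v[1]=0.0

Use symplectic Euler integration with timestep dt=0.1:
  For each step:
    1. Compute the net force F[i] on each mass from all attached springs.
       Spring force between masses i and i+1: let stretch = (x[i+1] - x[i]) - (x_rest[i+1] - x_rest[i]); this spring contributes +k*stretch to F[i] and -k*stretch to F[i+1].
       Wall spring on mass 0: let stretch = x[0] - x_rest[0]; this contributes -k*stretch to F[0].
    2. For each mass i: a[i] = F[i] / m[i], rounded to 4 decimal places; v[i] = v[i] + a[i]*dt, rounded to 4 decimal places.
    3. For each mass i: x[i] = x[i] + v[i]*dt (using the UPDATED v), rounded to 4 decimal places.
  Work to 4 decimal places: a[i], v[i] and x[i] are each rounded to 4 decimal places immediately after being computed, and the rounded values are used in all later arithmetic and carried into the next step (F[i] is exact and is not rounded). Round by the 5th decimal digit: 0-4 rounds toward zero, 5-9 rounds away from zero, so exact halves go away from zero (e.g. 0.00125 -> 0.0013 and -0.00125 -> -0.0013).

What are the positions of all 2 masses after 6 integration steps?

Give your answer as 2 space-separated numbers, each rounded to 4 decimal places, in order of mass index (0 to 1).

Step 0: x=[4.0000 11.0000] v=[0.0000 0.0000]
Step 1: x=[4.0300 10.9800] v=[0.3000 -0.2000]
Step 2: x=[4.0892 10.9405] v=[0.5920 -0.3950]
Step 3: x=[4.1760 10.8825] v=[0.8682 -0.5801]
Step 4: x=[4.2881 10.8074] v=[1.1213 -0.7508]
Step 5: x=[4.4225 10.7171] v=[1.3444 -0.9027]
Step 6: x=[4.5757 10.6139] v=[1.5316 -1.0322]

Answer: 4.5757 10.6139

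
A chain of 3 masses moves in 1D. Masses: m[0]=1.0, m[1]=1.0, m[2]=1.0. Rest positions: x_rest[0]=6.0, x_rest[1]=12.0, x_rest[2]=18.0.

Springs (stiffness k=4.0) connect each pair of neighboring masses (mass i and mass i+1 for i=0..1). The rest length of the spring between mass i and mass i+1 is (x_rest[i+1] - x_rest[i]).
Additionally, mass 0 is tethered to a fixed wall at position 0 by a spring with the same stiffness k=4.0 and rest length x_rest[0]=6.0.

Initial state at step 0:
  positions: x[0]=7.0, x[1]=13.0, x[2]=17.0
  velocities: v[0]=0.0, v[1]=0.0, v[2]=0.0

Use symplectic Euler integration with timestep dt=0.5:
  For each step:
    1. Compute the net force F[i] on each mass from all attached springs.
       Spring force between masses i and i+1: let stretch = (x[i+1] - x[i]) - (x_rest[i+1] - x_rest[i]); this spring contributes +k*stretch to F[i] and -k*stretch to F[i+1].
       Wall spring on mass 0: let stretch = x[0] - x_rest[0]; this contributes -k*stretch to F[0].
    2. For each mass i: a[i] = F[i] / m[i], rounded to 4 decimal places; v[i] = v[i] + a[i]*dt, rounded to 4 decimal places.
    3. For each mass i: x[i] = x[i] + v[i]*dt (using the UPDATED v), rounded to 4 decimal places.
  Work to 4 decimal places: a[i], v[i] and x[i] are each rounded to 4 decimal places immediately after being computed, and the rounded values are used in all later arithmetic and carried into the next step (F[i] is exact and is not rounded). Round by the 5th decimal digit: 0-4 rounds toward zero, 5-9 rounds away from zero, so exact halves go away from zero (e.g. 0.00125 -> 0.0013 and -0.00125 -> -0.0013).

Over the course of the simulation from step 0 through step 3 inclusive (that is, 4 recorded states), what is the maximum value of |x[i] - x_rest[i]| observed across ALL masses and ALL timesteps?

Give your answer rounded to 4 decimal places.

Answer: 2.0000

Derivation:
Step 0: x=[7.0000 13.0000 17.0000] v=[0.0000 0.0000 0.0000]
Step 1: x=[6.0000 11.0000 19.0000] v=[-2.0000 -4.0000 4.0000]
Step 2: x=[4.0000 12.0000 19.0000] v=[-4.0000 2.0000 0.0000]
Step 3: x=[6.0000 12.0000 18.0000] v=[4.0000 0.0000 -2.0000]
Max displacement = 2.0000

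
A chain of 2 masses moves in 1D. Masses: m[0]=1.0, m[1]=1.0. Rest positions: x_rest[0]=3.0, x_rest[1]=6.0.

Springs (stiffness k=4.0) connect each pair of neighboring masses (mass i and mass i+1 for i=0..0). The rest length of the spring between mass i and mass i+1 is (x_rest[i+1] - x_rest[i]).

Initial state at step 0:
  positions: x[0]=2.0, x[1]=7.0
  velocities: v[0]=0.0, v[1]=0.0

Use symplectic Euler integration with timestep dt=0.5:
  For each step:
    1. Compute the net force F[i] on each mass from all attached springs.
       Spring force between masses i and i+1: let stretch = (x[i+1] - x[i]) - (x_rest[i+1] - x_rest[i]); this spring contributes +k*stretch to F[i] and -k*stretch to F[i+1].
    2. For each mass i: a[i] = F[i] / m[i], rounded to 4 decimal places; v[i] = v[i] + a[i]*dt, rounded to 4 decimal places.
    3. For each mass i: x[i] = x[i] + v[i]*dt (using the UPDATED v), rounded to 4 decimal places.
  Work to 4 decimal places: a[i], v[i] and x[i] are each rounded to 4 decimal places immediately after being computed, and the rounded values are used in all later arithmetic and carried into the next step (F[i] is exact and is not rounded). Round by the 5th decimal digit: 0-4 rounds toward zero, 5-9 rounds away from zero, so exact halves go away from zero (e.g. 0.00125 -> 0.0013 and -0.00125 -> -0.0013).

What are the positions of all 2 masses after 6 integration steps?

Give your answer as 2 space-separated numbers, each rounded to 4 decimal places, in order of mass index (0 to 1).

Step 0: x=[2.0000 7.0000] v=[0.0000 0.0000]
Step 1: x=[4.0000 5.0000] v=[4.0000 -4.0000]
Step 2: x=[4.0000 5.0000] v=[0.0000 0.0000]
Step 3: x=[2.0000 7.0000] v=[-4.0000 4.0000]
Step 4: x=[2.0000 7.0000] v=[0.0000 0.0000]
Step 5: x=[4.0000 5.0000] v=[4.0000 -4.0000]
Step 6: x=[4.0000 5.0000] v=[0.0000 0.0000]

Answer: 4.0000 5.0000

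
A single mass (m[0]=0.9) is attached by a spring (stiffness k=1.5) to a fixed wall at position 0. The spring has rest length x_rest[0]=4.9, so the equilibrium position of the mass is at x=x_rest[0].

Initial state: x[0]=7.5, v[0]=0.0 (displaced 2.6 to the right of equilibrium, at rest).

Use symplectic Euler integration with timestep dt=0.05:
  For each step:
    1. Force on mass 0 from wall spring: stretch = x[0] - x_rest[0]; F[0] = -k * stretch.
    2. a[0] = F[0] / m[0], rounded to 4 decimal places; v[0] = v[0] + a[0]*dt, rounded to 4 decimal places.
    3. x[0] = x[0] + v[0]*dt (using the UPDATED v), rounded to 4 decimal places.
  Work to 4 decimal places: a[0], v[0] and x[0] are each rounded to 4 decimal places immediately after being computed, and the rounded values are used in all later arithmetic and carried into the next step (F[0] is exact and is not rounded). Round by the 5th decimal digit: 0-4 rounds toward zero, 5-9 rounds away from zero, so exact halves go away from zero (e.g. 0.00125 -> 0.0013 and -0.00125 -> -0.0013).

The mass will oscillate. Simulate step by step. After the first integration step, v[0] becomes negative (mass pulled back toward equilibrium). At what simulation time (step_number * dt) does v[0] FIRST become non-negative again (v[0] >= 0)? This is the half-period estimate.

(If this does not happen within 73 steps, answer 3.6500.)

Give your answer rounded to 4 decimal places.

Answer: 2.4500

Derivation:
Step 0: x=[7.5000] v=[0.0000]
Step 1: x=[7.4892] v=[-0.2167]
Step 2: x=[7.4676] v=[-0.4325]
Step 3: x=[7.4353] v=[-0.6465]
Step 4: x=[7.3924] v=[-0.8578]
Step 5: x=[7.3391] v=[-1.0655]
Step 6: x=[7.2757] v=[-1.2688]
Step 7: x=[7.2024] v=[-1.4668]
Step 8: x=[7.1195] v=[-1.6587]
Step 9: x=[7.0273] v=[-1.8437]
Step 10: x=[6.9263] v=[-2.0210]
Step 11: x=[6.8168] v=[-2.1899]
Step 12: x=[6.6993] v=[-2.3496]
Step 13: x=[6.5743] v=[-2.4995]
Step 14: x=[6.4424] v=[-2.6390]
Step 15: x=[6.3040] v=[-2.7675]
Step 16: x=[6.1598] v=[-2.8845]
Step 17: x=[6.0103] v=[-2.9895]
Step 18: x=[5.8562] v=[-3.0820]
Step 19: x=[5.6981] v=[-3.1617]
Step 20: x=[5.5367] v=[-3.2282]
Step 21: x=[5.3726] v=[-3.2813]
Step 22: x=[5.2066] v=[-3.3207]
Step 23: x=[5.0393] v=[-3.3463]
Step 24: x=[4.8714] v=[-3.3579]
Step 25: x=[4.7036] v=[-3.3555]
Step 26: x=[4.5366] v=[-3.3391]
Step 27: x=[4.3712] v=[-3.3088]
Step 28: x=[4.2080] v=[-3.2647]
Step 29: x=[4.0477] v=[-3.2070]
Step 30: x=[3.8909] v=[-3.1360]
Step 31: x=[3.7383] v=[-3.0519]
Step 32: x=[3.5905] v=[-2.9551]
Step 33: x=[3.4482] v=[-2.8460]
Step 34: x=[3.3120] v=[-2.7250]
Step 35: x=[3.1824] v=[-2.5927]
Step 36: x=[3.0599] v=[-2.4496]
Step 37: x=[2.9451] v=[-2.2963]
Step 38: x=[2.8384] v=[-2.1334]
Step 39: x=[2.7403] v=[-1.9616]
Step 40: x=[2.6512] v=[-1.7816]
Step 41: x=[2.5715] v=[-1.5942]
Step 42: x=[2.5015] v=[-1.4002]
Step 43: x=[2.4415] v=[-1.2003]
Step 44: x=[2.3917] v=[-0.9954]
Step 45: x=[2.3524] v=[-0.7864]
Step 46: x=[2.3237] v=[-0.5741]
Step 47: x=[2.3057] v=[-0.3594]
Step 48: x=[2.2985] v=[-0.1432]
Step 49: x=[2.3022] v=[0.0736]
First v>=0 after going negative at step 49, time=2.4500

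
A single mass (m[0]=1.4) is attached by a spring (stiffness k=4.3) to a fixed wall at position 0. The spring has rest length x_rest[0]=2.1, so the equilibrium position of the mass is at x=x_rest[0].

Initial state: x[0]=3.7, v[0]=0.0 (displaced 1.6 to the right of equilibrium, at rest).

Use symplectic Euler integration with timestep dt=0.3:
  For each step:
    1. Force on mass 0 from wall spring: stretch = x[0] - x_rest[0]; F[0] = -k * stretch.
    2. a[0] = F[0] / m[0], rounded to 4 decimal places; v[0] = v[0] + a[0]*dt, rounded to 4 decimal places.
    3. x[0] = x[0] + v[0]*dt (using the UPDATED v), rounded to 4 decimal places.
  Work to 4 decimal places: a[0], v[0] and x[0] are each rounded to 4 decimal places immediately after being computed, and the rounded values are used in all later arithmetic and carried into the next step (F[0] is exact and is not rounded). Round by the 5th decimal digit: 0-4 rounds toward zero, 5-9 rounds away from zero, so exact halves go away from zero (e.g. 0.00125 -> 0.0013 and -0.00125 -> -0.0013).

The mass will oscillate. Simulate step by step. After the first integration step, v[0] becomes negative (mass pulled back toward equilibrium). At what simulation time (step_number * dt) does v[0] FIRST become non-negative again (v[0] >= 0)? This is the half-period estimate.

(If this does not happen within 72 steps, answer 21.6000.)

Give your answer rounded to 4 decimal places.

Answer: 1.8000

Derivation:
Step 0: x=[3.7000] v=[0.0000]
Step 1: x=[3.2577] v=[-1.4743]
Step 2: x=[2.4954] v=[-2.5410]
Step 3: x=[1.6238] v=[-2.9053]
Step 4: x=[0.8839] v=[-2.4665]
Step 5: x=[0.4801] v=[-1.3459]
Step 6: x=[0.5241] v=[0.1467]
First v>=0 after going negative at step 6, time=1.8000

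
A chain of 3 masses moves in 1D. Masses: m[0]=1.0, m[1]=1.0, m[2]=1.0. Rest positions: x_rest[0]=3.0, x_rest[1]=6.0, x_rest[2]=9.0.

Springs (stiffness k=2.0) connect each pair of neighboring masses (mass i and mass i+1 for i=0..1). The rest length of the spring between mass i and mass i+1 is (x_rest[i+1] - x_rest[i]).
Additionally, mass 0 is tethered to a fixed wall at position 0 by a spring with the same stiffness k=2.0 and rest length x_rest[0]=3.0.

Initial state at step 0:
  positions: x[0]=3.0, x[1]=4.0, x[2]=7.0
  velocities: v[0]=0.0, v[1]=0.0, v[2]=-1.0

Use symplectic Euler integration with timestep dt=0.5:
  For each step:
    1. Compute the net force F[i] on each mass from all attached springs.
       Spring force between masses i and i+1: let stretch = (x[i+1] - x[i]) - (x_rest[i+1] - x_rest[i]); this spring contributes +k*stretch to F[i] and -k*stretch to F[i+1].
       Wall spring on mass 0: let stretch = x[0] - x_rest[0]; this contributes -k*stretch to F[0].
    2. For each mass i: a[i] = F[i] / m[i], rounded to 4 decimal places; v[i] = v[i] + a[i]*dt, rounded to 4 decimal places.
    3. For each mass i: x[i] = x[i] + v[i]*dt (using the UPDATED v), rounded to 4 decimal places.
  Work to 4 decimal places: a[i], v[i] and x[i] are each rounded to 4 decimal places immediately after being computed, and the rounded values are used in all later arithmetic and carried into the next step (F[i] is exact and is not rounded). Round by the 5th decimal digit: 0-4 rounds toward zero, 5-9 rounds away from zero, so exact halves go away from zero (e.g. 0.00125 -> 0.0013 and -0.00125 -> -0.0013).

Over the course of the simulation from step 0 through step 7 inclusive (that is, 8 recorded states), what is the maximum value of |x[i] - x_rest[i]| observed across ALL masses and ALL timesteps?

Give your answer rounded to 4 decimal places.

Step 0: x=[3.0000 4.0000 7.0000] v=[0.0000 0.0000 -1.0000]
Step 1: x=[2.0000 5.0000 6.5000] v=[-2.0000 2.0000 -1.0000]
Step 2: x=[1.5000 5.2500 6.7500] v=[-1.0000 0.5000 0.5000]
Step 3: x=[2.1250 4.3750 7.7500] v=[1.2500 -1.7500 2.0000]
Step 4: x=[2.8125 4.0625 8.5625] v=[1.3750 -0.6250 1.6250]
Step 5: x=[2.7188 5.3750 8.6250] v=[-0.1875 2.6250 0.1250]
Step 6: x=[2.5938 6.9844 8.5625] v=[-0.2501 3.2188 -0.1250]
Step 7: x=[3.3672 7.1876 9.2110] v=[1.5467 0.4063 1.2969]
Max displacement = 2.5000

Answer: 2.5000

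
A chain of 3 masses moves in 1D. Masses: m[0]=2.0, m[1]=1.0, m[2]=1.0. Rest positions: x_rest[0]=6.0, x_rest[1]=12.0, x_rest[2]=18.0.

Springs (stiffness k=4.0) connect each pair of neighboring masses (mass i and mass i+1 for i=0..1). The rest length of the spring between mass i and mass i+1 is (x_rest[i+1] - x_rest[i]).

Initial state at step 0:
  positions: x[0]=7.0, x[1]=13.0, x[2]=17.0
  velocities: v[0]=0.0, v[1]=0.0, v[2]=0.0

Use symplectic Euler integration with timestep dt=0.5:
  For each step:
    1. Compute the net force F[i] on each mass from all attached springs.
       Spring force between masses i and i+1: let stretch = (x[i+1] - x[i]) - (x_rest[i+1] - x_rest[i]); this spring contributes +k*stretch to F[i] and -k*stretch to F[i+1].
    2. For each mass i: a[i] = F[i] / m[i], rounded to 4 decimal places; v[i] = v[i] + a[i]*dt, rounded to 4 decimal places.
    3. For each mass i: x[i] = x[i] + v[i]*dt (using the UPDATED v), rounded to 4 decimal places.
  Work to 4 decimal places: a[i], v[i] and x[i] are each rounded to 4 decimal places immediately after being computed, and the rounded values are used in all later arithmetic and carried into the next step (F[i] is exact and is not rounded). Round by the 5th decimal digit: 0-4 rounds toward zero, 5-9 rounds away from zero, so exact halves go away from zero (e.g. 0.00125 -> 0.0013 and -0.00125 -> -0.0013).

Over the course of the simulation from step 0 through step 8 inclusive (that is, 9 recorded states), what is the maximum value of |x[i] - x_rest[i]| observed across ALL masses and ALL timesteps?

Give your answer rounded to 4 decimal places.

Answer: 2.0000

Derivation:
Step 0: x=[7.0000 13.0000 17.0000] v=[0.0000 0.0000 0.0000]
Step 1: x=[7.0000 11.0000 19.0000] v=[0.0000 -4.0000 4.0000]
Step 2: x=[6.0000 13.0000 19.0000] v=[-2.0000 4.0000 0.0000]
Step 3: x=[5.5000 14.0000 19.0000] v=[-1.0000 2.0000 0.0000]
Step 4: x=[6.2500 11.5000 20.0000] v=[1.5000 -5.0000 2.0000]
Step 5: x=[6.6250 12.2500 18.5000] v=[0.7500 1.5000 -3.0000]
Step 6: x=[6.8125 13.6250 16.7500] v=[0.3750 2.7500 -3.5000]
Step 7: x=[7.4063 11.3125 17.8750] v=[1.1875 -4.6250 2.2500]
Step 8: x=[6.9532 11.6563 18.4375] v=[-0.9063 0.6876 1.1250]
Max displacement = 2.0000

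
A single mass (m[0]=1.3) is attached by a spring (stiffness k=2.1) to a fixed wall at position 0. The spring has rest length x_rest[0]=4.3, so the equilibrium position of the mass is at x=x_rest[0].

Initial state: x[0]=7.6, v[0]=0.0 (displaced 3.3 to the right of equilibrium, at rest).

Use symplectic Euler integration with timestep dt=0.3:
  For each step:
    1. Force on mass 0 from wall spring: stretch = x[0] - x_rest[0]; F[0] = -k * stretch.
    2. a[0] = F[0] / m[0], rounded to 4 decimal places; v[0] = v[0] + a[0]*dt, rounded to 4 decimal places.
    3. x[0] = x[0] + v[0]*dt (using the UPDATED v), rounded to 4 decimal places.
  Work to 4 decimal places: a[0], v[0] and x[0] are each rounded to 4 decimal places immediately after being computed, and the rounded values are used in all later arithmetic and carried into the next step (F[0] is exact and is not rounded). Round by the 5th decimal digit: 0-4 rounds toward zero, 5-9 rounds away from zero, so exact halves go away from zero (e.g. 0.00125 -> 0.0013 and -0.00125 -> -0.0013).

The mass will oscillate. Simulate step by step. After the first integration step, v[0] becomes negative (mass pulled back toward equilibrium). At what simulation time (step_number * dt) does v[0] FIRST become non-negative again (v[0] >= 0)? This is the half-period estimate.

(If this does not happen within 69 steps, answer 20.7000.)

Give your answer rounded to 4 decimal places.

Answer: 2.7000

Derivation:
Step 0: x=[7.6000] v=[0.0000]
Step 1: x=[7.1202] v=[-1.5992]
Step 2: x=[6.2304] v=[-2.9659]
Step 3: x=[5.0600] v=[-3.9014]
Step 4: x=[3.7791] v=[-4.2697]
Step 5: x=[2.5739] v=[-4.0173]
Step 6: x=[1.6197] v=[-3.1808]
Step 7: x=[1.0551] v=[-1.8819]
Step 8: x=[0.9623] v=[-0.3094]
Step 9: x=[1.3547] v=[1.3081]
First v>=0 after going negative at step 9, time=2.7000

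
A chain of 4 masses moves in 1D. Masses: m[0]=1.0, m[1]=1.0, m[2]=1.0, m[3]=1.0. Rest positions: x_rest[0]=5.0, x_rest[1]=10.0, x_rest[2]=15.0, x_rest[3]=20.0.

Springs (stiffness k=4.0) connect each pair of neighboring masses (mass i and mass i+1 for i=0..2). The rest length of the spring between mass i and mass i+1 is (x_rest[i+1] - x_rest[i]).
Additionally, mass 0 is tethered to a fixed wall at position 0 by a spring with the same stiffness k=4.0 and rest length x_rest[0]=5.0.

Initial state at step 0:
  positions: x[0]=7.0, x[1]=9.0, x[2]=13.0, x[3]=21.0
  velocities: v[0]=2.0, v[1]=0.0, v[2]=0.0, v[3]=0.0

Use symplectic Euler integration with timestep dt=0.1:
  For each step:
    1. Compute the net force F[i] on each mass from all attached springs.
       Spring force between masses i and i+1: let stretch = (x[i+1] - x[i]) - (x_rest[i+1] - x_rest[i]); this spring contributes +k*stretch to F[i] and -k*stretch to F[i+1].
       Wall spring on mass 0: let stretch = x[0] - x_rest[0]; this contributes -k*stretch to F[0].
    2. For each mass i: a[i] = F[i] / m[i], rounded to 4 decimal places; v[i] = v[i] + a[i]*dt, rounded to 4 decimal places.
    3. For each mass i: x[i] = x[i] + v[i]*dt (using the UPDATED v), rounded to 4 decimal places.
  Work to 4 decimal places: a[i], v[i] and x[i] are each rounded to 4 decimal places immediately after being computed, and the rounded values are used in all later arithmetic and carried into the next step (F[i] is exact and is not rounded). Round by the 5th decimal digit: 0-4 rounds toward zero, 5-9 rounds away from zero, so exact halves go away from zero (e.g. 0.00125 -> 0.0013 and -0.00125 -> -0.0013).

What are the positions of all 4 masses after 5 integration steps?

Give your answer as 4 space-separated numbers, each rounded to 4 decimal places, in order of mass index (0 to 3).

Answer: 5.3338 10.0771 14.9370 19.5643

Derivation:
Step 0: x=[7.0000 9.0000 13.0000 21.0000] v=[2.0000 0.0000 0.0000 0.0000]
Step 1: x=[7.0000 9.0800 13.1600 20.8800] v=[0.0000 0.8000 1.6000 -1.2000]
Step 2: x=[6.8032 9.2400 13.4656 20.6512] v=[-1.9680 1.6000 3.0560 -2.2880]
Step 3: x=[6.4317 9.4716 13.8896 20.3350] v=[-3.7146 2.3155 4.2400 -3.1622]
Step 4: x=[5.9246 9.7583 14.3947 19.9610] v=[-5.0713 2.8667 5.0510 -3.7404]
Step 5: x=[5.3338 10.0771 14.9370 19.5643] v=[-5.9077 3.1878 5.4230 -3.9669]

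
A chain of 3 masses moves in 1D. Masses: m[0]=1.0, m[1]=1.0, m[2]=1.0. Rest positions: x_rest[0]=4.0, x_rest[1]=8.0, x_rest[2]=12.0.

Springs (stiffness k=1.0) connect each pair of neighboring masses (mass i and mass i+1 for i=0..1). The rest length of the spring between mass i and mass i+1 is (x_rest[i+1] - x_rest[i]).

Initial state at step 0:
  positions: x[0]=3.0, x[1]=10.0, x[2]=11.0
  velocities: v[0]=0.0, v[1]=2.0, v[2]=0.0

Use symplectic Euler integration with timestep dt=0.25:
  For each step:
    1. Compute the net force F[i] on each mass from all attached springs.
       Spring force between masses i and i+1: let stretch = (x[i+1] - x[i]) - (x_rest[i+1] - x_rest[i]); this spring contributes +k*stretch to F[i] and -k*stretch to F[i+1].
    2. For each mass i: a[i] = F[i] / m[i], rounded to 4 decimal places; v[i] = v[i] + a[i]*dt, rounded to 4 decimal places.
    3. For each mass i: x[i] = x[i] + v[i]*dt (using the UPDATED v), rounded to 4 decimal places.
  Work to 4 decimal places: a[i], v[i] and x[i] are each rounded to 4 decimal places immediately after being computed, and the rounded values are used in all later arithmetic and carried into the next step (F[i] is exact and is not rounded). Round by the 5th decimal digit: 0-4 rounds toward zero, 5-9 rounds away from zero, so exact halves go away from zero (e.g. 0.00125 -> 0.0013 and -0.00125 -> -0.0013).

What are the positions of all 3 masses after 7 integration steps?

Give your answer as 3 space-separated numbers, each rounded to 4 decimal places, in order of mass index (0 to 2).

Answer: 6.1483 7.2039 14.1483

Derivation:
Step 0: x=[3.0000 10.0000 11.0000] v=[0.0000 2.0000 0.0000]
Step 1: x=[3.1875 10.1250 11.1875] v=[0.7500 0.5000 0.7500]
Step 2: x=[3.5586 9.8828 11.5586] v=[1.4844 -0.9688 1.4844]
Step 3: x=[4.0750 9.3501 12.0750] v=[2.0655 -2.1309 2.0655]
Step 4: x=[4.6711 8.6580 12.6711] v=[2.3843 -2.7685 2.3843]
Step 5: x=[5.2664 7.9675 13.2664] v=[2.3810 -2.7620 2.3810]
Step 6: x=[5.7805 7.4394 13.7805] v=[2.0563 -2.1126 2.0563]
Step 7: x=[6.1483 7.2039 14.1483] v=[1.4710 -0.9421 1.4710]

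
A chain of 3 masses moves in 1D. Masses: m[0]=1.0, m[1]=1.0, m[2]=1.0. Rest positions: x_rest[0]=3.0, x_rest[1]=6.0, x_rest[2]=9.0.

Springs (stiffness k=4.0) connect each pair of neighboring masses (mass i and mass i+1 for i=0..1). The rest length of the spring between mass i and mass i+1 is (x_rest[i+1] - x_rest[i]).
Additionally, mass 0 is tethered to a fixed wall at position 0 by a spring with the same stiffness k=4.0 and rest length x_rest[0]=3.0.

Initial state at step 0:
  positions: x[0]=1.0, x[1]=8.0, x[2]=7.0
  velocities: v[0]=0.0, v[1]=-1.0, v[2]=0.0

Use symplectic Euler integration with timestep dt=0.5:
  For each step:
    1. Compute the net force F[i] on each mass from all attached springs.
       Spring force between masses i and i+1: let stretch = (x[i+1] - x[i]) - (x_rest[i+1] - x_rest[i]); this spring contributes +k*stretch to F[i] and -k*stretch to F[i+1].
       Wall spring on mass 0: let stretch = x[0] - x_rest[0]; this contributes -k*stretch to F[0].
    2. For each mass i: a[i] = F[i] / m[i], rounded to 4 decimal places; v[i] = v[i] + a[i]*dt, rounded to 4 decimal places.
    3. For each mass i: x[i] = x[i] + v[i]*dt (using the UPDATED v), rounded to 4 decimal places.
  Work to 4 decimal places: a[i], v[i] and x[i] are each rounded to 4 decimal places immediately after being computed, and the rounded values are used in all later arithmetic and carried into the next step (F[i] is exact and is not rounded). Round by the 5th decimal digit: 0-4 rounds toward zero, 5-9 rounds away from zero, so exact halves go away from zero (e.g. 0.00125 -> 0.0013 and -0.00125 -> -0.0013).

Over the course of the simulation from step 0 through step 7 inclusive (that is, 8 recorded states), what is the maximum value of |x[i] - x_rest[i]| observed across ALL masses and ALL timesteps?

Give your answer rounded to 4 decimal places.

Answer: 6.5000

Derivation:
Step 0: x=[1.0000 8.0000 7.0000] v=[0.0000 -1.0000 0.0000]
Step 1: x=[7.0000 -0.5000 11.0000] v=[12.0000 -17.0000 8.0000]
Step 2: x=[-1.5000 10.0000 6.5000] v=[-17.0000 21.0000 -9.0000]
Step 3: x=[3.0000 5.5000 8.5000] v=[9.0000 -9.0000 4.0000]
Step 4: x=[7.0000 1.5000 10.5000] v=[8.0000 -8.0000 4.0000]
Step 5: x=[-1.5000 12.0000 6.5000] v=[-17.0000 21.0000 -8.0000]
Step 6: x=[5.0000 3.5000 11.0000] v=[13.0000 -17.0000 9.0000]
Step 7: x=[5.0000 4.0000 11.0000] v=[0.0000 1.0000 0.0000]
Max displacement = 6.5000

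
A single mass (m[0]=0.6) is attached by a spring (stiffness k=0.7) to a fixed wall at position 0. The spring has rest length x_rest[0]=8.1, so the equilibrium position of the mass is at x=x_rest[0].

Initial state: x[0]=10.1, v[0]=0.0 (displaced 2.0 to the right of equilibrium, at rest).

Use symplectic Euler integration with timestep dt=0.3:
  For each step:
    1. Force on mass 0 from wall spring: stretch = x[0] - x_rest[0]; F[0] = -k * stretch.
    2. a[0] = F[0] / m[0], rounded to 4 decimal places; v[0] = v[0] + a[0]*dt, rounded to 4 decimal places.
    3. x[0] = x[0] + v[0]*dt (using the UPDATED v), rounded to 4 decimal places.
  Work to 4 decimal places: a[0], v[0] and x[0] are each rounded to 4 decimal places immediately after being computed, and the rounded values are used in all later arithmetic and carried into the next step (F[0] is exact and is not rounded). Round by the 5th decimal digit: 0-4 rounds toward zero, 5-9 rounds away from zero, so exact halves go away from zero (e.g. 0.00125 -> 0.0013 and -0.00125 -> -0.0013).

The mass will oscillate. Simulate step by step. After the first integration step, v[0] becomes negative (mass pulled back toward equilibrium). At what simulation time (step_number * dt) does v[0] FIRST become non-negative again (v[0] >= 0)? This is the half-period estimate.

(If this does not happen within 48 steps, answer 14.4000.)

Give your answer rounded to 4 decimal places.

Answer: 3.0000

Derivation:
Step 0: x=[10.1000] v=[0.0000]
Step 1: x=[9.8900] v=[-0.7000]
Step 2: x=[9.4921] v=[-1.3265]
Step 3: x=[8.9480] v=[-1.8137]
Step 4: x=[8.3149] v=[-2.1105]
Step 5: x=[7.6592] v=[-2.1857]
Step 6: x=[7.0498] v=[-2.0314]
Step 7: x=[6.5507] v=[-1.6638]
Step 8: x=[6.2142] v=[-1.1216]
Step 9: x=[6.0757] v=[-0.4616]
Step 10: x=[6.1498] v=[0.2469]
First v>=0 after going negative at step 10, time=3.0000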